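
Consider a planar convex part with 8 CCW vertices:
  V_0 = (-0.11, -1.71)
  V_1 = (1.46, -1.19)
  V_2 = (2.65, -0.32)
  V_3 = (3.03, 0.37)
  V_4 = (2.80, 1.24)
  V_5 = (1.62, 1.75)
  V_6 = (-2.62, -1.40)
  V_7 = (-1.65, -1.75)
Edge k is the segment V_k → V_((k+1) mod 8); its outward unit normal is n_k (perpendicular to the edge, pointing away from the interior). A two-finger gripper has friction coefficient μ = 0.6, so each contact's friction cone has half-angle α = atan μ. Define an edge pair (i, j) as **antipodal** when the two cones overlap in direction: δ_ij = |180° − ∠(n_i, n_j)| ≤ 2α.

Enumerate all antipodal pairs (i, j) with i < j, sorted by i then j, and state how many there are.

count = 10; pairs: (0,4), (0,5), (1,4), (1,5), (2,5), (3,6), (4,6), (4,7), (5,6), (5,7)

α = atan 0.6 = 30.96°;  2α = 61.93°
n_0 = (+0.3144, -0.9493)
n_1 = (+0.5902, -0.8073)
n_2 = (+0.8759, -0.4824)
n_3 = (+0.9668, +0.2556)
n_4 = (+0.3967, +0.9179)
n_5 = (-0.5964, +0.8027)
n_6 = (-0.3394, -0.9406)
n_7 = (+0.0260, -0.9997)
  (0,1): δ = 162.16°  ·
  (0,2): δ = 137.17°  ·
  (0,3): δ = 93.52°  ·
  (0,4): δ = 41.70°  ✓
  (0,5): δ = 18.28°  ✓
  (0,6): δ = 141.83°  ·
  (0,7): δ = 163.16°  ·
  (1,2): δ = 155.01°  ·
  (1,3): δ = 111.36°  ·
  (1,4): δ = 59.54°  ✓
  (1,5): δ = 0.44°  ✓
  (1,6): δ = 123.99°  ·
  (1,7): δ = 145.32°  ·
  (2,3): δ = 136.35°  ·
  (2,4): δ = 84.53°  ·
  (2,5): δ = 24.55°  ✓
  (2,6): δ = 99.00°  ·
  (2,7): δ = 120.33°  ·
  (3,4): δ = 128.18°  ·
  (3,5): δ = 68.20°  ·
  (3,6): δ = 55.35°  ✓
  (3,7): δ = 76.68°  ·
  (4,5): δ = 120.02°  ·
  (4,6): δ = 3.53°  ✓
  (4,7): δ = 24.86°  ✓
  (5,6): δ = 56.45°  ✓
  (5,7): δ = 35.12°  ✓
  (6,7): δ = 158.67°  ·
antipodal pairs: 10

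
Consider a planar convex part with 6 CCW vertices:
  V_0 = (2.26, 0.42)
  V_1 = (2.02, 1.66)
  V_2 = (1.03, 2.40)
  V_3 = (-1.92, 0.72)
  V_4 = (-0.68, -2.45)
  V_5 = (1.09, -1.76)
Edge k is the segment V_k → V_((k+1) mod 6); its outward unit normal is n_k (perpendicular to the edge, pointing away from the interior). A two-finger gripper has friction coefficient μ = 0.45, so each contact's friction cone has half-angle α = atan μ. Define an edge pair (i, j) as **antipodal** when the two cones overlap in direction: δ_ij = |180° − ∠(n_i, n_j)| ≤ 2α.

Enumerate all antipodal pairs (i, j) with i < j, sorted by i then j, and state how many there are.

α = atan 0.45 = 24.23°;  2α = 48.46°
n_0 = (+0.9818, +0.1900)
n_1 = (+0.5987, +0.8010)
n_2 = (-0.4949, +0.8690)
n_3 = (-0.9313, -0.3643)
n_4 = (+0.3632, -0.9317)
n_5 = (+0.8811, -0.4729)
  (0,1): δ = 137.73°  ·
  (0,2): δ = 71.29°  ·
  (0,3): δ = 10.41°  ✓
  (0,4): δ = 100.34°  ·
  (0,5): δ = 140.82°  ·
  (1,2): δ = 113.56°  ·
  (1,3): δ = 31.86°  ✓
  (1,4): δ = 58.07°  ·
  (1,5): δ = 98.55°  ·
  (2,3): δ = 98.30°  ·
  (2,4): δ = 8.36°  ✓
  (2,5): δ = 32.12°  ✓
  (3,4): δ = 90.07°  ·
  (3,5): δ = 49.59°  ·
  (4,5): δ = 139.52°  ·
antipodal pairs: 4

count = 4; pairs: (0,3), (1,3), (2,4), (2,5)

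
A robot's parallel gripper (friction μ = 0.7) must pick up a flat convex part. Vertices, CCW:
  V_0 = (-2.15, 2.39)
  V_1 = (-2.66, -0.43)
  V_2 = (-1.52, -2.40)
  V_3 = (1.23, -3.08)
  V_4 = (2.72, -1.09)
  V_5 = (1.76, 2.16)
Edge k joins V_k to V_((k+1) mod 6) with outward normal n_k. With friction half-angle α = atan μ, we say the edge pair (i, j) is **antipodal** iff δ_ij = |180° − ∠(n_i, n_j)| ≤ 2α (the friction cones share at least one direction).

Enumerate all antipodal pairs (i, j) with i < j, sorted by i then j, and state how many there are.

α = atan 0.7 = 34.99°;  2α = 69.98°
n_0 = (-0.9840, +0.1780)
n_1 = (-0.8655, -0.5009)
n_2 = (-0.2400, -0.9708)
n_3 = (+0.8005, -0.5994)
n_4 = (+0.9590, +0.2833)
n_5 = (+0.0587, +0.9983)
  (0,1): δ = 139.69°  ·
  (0,2): δ = 93.64°  ·
  (0,3): δ = 26.57°  ✓
  (0,4): δ = 26.71°  ✓
  (0,5): δ = 96.88°  ·
  (1,2): δ = 133.95°  ·
  (1,3): δ = 66.88°  ✓
  (1,4): δ = 13.60°  ✓
  (1,5): δ = 56.58°  ✓
  (2,3): δ = 112.93°  ·
  (2,4): δ = 59.65°  ✓
  (2,5): δ = 10.52°  ✓
  (3,4): δ = 126.72°  ·
  (3,5): δ = 56.54°  ✓
  (4,5): δ = 109.82°  ·
antipodal pairs: 8

count = 8; pairs: (0,3), (0,4), (1,3), (1,4), (1,5), (2,4), (2,5), (3,5)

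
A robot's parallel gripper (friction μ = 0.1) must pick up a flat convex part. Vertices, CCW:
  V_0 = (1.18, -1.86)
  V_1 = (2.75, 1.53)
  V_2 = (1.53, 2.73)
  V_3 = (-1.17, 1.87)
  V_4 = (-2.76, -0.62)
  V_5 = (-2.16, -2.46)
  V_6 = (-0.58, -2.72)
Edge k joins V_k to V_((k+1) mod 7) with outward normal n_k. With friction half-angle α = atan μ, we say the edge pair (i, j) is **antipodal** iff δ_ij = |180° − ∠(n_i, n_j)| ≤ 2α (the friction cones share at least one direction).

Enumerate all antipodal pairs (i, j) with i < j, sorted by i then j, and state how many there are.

α = atan 0.1 = 5.71°;  2α = 11.42°
n_0 = (+0.9074, -0.4202)
n_1 = (+0.7012, +0.7129)
n_2 = (-0.3035, +0.9528)
n_3 = (-0.8428, +0.5382)
n_4 = (-0.9507, -0.3100)
n_5 = (-0.1624, -0.9867)
n_6 = (+0.4390, -0.8985)
  (0,1): δ = 109.68°  ·
  (0,2): δ = 47.48°  ·
  (0,3): δ = 7.71°  ✓
  (0,4): δ = 42.91°  ·
  (0,5): δ = 105.51°  ·
  (0,6): δ = 140.89°  ·
  (1,2): δ = 117.81°  ·
  (1,3): δ = 78.03°  ·
  (1,4): δ = 27.41°  ·
  (1,5): δ = 35.18°  ·
  (1,6): δ = 70.57°  ·
  (2,3): δ = 140.23°  ·
  (2,4): δ = 89.61°  ·
  (2,5): δ = 27.01°  ·
  (2,6): δ = 8.37°  ✓
  (3,4): δ = 129.38°  ·
  (3,5): δ = 66.78°  ·
  (3,6): δ = 31.40°  ·
  (4,5): δ = 117.41°  ·
  (4,6): δ = 82.02°  ·
  (5,6): δ = 144.61°  ·
antipodal pairs: 2

count = 2; pairs: (0,3), (2,6)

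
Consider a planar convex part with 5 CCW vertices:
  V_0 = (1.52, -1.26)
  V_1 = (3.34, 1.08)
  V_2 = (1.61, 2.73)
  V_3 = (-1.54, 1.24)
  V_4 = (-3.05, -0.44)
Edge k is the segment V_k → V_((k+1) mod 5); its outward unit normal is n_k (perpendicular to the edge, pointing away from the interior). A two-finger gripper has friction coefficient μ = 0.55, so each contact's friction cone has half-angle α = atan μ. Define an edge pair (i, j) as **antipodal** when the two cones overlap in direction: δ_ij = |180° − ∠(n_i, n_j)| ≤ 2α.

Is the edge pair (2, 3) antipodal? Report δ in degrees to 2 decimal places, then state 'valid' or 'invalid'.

α = atan 0.55 = 28.81°;  2α = 57.62°
edge 2: e_2 = (-3.15, -1.49);  n_2 = (-0.4276, +0.9040)
edge 3: e_3 = (-1.51, -1.68);  n_3 = (-0.7437, +0.6685)
∠(n_2, n_3) = 22.74°
δ = |180° − 22.74°| = 157.26°
157.26° > 2α = 57.62°  →  invalid

δ = 157.26°, invalid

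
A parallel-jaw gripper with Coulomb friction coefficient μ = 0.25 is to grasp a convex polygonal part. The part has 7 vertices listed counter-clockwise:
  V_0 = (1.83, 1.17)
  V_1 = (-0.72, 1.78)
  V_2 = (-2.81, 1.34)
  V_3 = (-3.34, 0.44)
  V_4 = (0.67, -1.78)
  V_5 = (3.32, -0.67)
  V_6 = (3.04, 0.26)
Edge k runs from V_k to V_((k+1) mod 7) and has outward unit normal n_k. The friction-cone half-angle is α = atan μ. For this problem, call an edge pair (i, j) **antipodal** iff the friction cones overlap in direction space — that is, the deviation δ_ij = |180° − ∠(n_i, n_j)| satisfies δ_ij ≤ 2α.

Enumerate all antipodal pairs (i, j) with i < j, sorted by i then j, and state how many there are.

count = 3; pairs: (0,3), (1,4), (3,6)

α = atan 0.25 = 14.04°;  2α = 28.07°
n_0 = (+0.2327, +0.9726)
n_1 = (-0.2060, +0.9785)
n_2 = (-0.8617, +0.5074)
n_3 = (-0.4843, -0.8749)
n_4 = (+0.3863, -0.9224)
n_5 = (+0.9575, +0.2883)
n_6 = (+0.6011, +0.7992)
  (0,1): δ = 154.66°  ·
  (0,2): δ = 107.04°  ·
  (0,3): δ = 15.52°  ✓
  (0,4): δ = 36.18°  ·
  (0,5): δ = 120.21°  ·
  (0,6): δ = 156.51°  ·
  (1,2): δ = 132.38°  ·
  (1,3): δ = 40.86°  ·
  (1,4): δ = 10.84°  ✓
  (1,5): δ = 94.87°  ·
  (1,6): δ = 131.17°  ·
  (2,3): δ = 88.48°  ·
  (2,4): δ = 36.78°  ·
  (2,5): δ = 47.25°  ·
  (2,6): δ = 83.55°  ·
  (3,4): δ = 128.30°  ·
  (3,5): δ = 44.27°  ·
  (3,6): δ = 7.98°  ✓
  (4,5): δ = 95.97°  ·
  (4,6): δ = 59.67°  ·
  (5,6): δ = 143.70°  ·
antipodal pairs: 3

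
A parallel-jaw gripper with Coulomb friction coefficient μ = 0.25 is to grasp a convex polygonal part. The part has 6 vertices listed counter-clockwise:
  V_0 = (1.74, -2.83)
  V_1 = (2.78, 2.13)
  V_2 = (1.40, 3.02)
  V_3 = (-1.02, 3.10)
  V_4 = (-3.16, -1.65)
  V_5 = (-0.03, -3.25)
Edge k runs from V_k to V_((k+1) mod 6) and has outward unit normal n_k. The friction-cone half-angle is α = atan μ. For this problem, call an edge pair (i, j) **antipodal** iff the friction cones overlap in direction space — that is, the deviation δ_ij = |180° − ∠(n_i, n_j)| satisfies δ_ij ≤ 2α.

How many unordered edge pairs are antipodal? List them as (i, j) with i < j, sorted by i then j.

α = atan 0.25 = 14.04°;  2α = 28.07°
n_0 = (+0.9787, -0.2052)
n_1 = (+0.5420, +0.8404)
n_2 = (+0.0330, +0.9995)
n_3 = (-0.9117, +0.4108)
n_4 = (-0.4552, -0.8904)
n_5 = (+0.2309, -0.9730)
  (0,1): δ = 110.98°  ·
  (0,2): δ = 80.05°  ·
  (0,3): δ = 12.41°  ✓
  (0,4): δ = 74.77°  ·
  (0,5): δ = 115.19°  ·
  (1,2): δ = 149.07°  ·
  (1,3): δ = 81.43°  ·
  (1,4): δ = 5.74°  ✓
  (1,5): δ = 46.17°  ·
  (2,3): δ = 112.36°  ·
  (2,4): δ = 25.18°  ✓
  (2,5): δ = 15.24°  ✓
  (3,4): δ = 92.82°  ·
  (3,5): δ = 52.40°  ·
  (4,5): δ = 139.58°  ·
antipodal pairs: 4

count = 4; pairs: (0,3), (1,4), (2,4), (2,5)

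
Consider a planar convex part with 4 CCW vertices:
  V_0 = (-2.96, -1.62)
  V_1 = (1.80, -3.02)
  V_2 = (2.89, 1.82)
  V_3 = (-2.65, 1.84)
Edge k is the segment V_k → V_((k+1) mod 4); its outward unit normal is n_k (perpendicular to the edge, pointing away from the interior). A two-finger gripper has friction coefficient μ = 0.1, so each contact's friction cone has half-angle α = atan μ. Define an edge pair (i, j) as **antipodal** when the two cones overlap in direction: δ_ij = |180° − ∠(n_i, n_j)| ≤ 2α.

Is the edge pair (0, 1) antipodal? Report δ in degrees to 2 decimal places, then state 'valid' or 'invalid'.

α = atan 0.1 = 5.71°;  2α = 11.42°
edge 0: e_0 = (+4.76, -1.40);  n_0 = (-0.2822, -0.9594)
edge 1: e_1 = (+1.09, +4.84);  n_1 = (+0.9756, -0.2197)
∠(n_0, n_1) = 93.70°
δ = |180° − 93.70°| = 86.30°
86.30° > 2α = 11.42°  →  invalid

δ = 86.30°, invalid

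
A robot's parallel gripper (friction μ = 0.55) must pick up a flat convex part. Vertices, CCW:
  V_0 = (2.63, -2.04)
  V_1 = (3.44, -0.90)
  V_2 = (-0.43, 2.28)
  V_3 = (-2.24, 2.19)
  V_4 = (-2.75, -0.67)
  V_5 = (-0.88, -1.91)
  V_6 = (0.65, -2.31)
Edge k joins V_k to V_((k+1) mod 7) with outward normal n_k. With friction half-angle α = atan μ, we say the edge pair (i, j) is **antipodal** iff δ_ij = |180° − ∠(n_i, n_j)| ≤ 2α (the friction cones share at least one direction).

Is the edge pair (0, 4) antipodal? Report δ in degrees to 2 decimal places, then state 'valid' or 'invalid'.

δ = 91.85°, invalid

α = atan 0.55 = 28.81°;  2α = 57.62°
edge 0: e_0 = (+0.81, +1.14);  n_0 = (+0.8152, -0.5792)
edge 4: e_4 = (+1.87, -1.24);  n_4 = (-0.5526, -0.8334)
∠(n_0, n_4) = 88.15°
δ = |180° − 88.15°| = 91.85°
91.85° > 2α = 57.62°  →  invalid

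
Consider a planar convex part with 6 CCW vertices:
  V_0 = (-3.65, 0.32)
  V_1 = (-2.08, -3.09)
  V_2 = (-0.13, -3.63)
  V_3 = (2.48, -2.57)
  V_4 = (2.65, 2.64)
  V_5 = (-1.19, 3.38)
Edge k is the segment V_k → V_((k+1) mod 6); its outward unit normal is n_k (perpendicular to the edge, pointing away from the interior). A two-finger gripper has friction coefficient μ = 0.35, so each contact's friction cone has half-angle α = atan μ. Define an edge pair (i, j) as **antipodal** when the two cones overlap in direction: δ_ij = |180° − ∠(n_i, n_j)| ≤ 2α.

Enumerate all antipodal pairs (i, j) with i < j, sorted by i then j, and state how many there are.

count = 5; pairs: (0,3), (1,4), (2,4), (2,5), (3,5)

α = atan 0.35 = 19.29°;  2α = 38.58°
n_0 = (-0.9083, -0.4182)
n_1 = (-0.2669, -0.9637)
n_2 = (+0.3763, -0.9265)
n_3 = (+0.9995, -0.0326)
n_4 = (+0.1892, +0.9819)
n_5 = (-0.7794, +0.6266)
  (0,1): δ = 130.20°  ·
  (0,2): δ = 92.62°  ·
  (0,3): δ = 26.59°  ✓
  (0,4): δ = 54.37°  ·
  (0,5): δ = 116.48°  ·
  (1,2): δ = 142.42°  ·
  (1,3): δ = 76.39°  ·
  (1,4): δ = 4.57°  ✓
  (1,5): δ = 66.68°  ·
  (2,3): δ = 113.97°  ·
  (2,4): δ = 33.01°  ✓
  (2,5): δ = 29.10°  ✓
  (3,4): δ = 99.04°  ·
  (3,5): δ = 36.93°  ✓
  (4,5): δ = 117.89°  ·
antipodal pairs: 5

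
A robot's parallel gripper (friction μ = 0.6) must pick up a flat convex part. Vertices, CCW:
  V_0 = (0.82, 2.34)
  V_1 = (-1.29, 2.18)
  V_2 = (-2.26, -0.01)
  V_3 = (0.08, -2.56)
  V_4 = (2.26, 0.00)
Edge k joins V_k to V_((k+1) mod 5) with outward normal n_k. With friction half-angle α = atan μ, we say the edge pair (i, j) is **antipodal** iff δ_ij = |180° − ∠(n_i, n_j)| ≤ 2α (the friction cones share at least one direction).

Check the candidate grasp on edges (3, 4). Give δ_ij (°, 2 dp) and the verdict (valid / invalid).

δ = 107.98°, invalid

α = atan 0.6 = 30.96°;  2α = 61.93°
edge 3: e_3 = (+2.18, +2.56);  n_3 = (+0.7614, -0.6483)
edge 4: e_4 = (-1.44, +2.34);  n_4 = (+0.8517, +0.5241)
∠(n_3, n_4) = 72.02°
δ = |180° − 72.02°| = 107.98°
107.98° > 2α = 61.93°  →  invalid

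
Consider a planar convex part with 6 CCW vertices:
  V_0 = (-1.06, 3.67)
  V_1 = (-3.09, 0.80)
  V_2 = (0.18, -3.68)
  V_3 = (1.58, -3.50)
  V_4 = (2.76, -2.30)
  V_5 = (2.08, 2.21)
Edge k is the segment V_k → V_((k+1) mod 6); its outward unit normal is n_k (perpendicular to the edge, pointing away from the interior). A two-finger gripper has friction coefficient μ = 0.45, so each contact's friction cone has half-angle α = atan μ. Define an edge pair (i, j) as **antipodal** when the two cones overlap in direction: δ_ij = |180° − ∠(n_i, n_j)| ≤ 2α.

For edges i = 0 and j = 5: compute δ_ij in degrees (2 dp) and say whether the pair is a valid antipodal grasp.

δ = 100.34°, invalid

α = atan 0.45 = 24.23°;  2α = 48.46°
edge 0: e_0 = (-2.03, -2.87);  n_0 = (-0.8164, +0.5775)
edge 5: e_5 = (-3.14, +1.46);  n_5 = (+0.4216, +0.9068)
∠(n_0, n_5) = 79.66°
δ = |180° − 79.66°| = 100.34°
100.34° > 2α = 48.46°  →  invalid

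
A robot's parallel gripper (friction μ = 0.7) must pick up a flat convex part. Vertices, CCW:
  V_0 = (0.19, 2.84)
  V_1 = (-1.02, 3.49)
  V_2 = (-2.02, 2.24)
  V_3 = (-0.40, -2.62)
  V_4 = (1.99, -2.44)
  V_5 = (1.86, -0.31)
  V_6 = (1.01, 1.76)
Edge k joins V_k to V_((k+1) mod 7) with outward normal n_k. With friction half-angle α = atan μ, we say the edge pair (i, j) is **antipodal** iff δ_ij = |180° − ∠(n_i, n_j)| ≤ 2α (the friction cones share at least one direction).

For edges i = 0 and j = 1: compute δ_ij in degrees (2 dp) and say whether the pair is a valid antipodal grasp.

δ = 100.42°, invalid

α = atan 0.7 = 34.99°;  2α = 69.98°
edge 0: e_0 = (-1.21, +0.65);  n_0 = (+0.4732, +0.8809)
edge 1: e_1 = (-1.00, -1.25);  n_1 = (-0.7809, +0.6247)
∠(n_0, n_1) = 79.58°
δ = |180° − 79.58°| = 100.42°
100.42° > 2α = 69.98°  →  invalid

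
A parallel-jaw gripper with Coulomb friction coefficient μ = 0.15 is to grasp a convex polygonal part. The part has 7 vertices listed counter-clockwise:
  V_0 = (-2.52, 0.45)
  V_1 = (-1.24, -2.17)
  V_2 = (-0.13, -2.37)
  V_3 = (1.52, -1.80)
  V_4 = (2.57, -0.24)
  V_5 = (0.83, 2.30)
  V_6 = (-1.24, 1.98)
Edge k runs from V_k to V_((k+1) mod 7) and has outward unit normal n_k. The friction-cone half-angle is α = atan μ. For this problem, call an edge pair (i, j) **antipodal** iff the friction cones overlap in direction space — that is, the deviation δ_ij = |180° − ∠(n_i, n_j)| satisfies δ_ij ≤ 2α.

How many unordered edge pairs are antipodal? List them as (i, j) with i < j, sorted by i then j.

count = 3; pairs: (0,4), (2,5), (3,6)

α = atan 0.15 = 8.53°;  2α = 17.06°
n_0 = (-0.8985, -0.4390)
n_1 = (-0.1773, -0.9842)
n_2 = (+0.3265, -0.9452)
n_3 = (+0.8296, -0.5584)
n_4 = (+0.8250, +0.5651)
n_5 = (-0.1528, +0.9883)
n_6 = (-0.7670, +0.6417)
  (0,1): δ = 126.25°  ·
  (0,2): δ = 96.98°  ·
  (0,3): δ = 59.98°  ·
  (0,4): δ = 8.37°  ✓
  (0,5): δ = 72.75°  ·
  (0,6): δ = 114.05°  ·
  (1,2): δ = 150.73°  ·
  (1,3): δ = 113.73°  ·
  (1,4): δ = 45.37°  ·
  (1,5): δ = 19.00°  ·
  (1,6): δ = 60.30°  ·
  (2,3): δ = 143.00°  ·
  (2,4): δ = 74.65°  ·
  (2,5): δ = 10.27°  ✓
  (2,6): δ = 31.03°  ·
  (3,4): δ = 111.64°  ·
  (3,5): δ = 47.27°  ·
  (3,6): δ = 5.97°  ✓
  (4,5): δ = 115.62°  ·
  (4,6): δ = 74.33°  ·
  (5,6): δ = 138.70°  ·
antipodal pairs: 3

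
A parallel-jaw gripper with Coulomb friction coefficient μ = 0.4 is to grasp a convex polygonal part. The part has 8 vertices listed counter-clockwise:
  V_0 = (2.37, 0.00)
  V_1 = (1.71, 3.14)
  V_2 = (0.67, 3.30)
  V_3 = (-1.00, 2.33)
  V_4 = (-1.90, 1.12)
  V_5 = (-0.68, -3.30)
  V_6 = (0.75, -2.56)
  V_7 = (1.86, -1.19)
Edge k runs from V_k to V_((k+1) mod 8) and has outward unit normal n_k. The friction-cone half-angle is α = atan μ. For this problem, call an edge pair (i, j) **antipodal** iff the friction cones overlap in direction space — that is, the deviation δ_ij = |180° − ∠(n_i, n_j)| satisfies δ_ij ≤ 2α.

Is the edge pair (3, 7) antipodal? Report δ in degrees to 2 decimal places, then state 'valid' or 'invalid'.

δ = 13.44°, valid

α = atan 0.4 = 21.80°;  2α = 43.60°
edge 3: e_3 = (-0.90, -1.21);  n_3 = (-0.8024, +0.5968)
edge 7: e_7 = (+0.51, +1.19);  n_7 = (+0.9191, -0.3939)
∠(n_3, n_7) = 166.56°
δ = |180° − 166.56°| = 13.44°
13.44° ≤ 2α = 43.60°  →  valid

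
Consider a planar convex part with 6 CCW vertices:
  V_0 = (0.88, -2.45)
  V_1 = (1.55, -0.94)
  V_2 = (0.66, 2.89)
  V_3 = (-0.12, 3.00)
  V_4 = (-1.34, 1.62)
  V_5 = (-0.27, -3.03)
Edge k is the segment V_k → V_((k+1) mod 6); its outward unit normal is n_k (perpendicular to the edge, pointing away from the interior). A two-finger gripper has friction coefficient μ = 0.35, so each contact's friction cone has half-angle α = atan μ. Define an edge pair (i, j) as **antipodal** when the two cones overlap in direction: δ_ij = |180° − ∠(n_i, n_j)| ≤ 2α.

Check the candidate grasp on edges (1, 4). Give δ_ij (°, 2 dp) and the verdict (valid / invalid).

α = atan 0.35 = 19.29°;  2α = 38.58°
edge 1: e_1 = (-0.89, +3.83);  n_1 = (+0.9740, +0.2263)
edge 4: e_4 = (+1.07, -4.65);  n_4 = (-0.9745, -0.2242)
∠(n_1, n_4) = 179.88°
δ = |180° − 179.88°| = 0.12°
0.12° ≤ 2α = 38.58°  →  valid

δ = 0.12°, valid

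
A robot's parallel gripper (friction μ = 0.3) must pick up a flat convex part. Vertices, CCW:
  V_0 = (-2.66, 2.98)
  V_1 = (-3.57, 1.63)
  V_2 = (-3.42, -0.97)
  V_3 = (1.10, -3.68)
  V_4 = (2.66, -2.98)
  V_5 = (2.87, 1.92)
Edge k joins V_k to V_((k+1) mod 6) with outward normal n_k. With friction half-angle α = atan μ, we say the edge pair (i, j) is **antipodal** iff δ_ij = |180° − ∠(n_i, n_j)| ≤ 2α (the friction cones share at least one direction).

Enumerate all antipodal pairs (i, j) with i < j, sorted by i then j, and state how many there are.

count = 4; pairs: (0,3), (0,4), (1,4), (2,5)

α = atan 0.3 = 16.70°;  2α = 33.40°
n_0 = (-0.8292, +0.5589)
n_1 = (-0.9983, -0.0576)
n_2 = (-0.5142, -0.8577)
n_3 = (+0.4094, -0.9124)
n_4 = (+0.9991, -0.0428)
n_5 = (+0.1883, +0.9821)
  (0,1): δ = 142.72°  ·
  (0,2): δ = 86.96°  ·
  (0,3): δ = 31.85°  ✓
  (0,4): δ = 31.53°  ✓
  (0,5): δ = 113.13°  ·
  (1,2): δ = 124.25°  ·
  (1,3): δ = 69.14°  ·
  (1,4): δ = 5.76°  ✓
  (1,5): δ = 75.85°  ·
  (2,3): δ = 124.89°  ·
  (2,4): δ = 61.51°  ·
  (2,5): δ = 20.09°  ✓
  (3,4): δ = 116.62°  ·
  (3,5): δ = 35.02°  ·
  (4,5): δ = 98.40°  ·
antipodal pairs: 4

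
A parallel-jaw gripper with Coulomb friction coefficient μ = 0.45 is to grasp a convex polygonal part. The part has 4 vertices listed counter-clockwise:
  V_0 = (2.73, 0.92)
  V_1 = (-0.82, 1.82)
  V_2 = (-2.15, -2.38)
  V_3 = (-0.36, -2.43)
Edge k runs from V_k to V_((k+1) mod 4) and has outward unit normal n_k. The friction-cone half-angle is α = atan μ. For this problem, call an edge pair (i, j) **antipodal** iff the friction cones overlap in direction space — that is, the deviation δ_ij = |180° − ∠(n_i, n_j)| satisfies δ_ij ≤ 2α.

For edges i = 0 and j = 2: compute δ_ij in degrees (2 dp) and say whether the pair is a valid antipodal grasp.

δ = 12.63°, valid

α = atan 0.45 = 24.23°;  2α = 48.46°
edge 0: e_0 = (-3.55, +0.90);  n_0 = (+0.2457, +0.9693)
edge 2: e_2 = (+1.79, -0.05);  n_2 = (-0.0279, -0.9996)
∠(n_0, n_2) = 167.37°
δ = |180° − 167.37°| = 12.63°
12.63° ≤ 2α = 48.46°  →  valid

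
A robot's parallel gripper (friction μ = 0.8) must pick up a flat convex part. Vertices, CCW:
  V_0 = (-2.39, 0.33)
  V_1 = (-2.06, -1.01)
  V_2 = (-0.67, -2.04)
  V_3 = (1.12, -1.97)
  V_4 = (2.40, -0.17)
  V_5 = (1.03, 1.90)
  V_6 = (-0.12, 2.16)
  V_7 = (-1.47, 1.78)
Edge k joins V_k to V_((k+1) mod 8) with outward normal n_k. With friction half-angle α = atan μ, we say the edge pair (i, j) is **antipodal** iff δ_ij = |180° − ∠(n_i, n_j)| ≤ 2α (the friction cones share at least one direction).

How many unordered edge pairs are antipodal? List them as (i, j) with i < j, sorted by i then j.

α = atan 0.8 = 38.66°;  2α = 77.32°
n_0 = (-0.9710, -0.2391)
n_1 = (-0.5954, -0.8035)
n_2 = (+0.0391, -0.9992)
n_3 = (+0.8150, -0.5795)
n_4 = (+0.8339, +0.5519)
n_5 = (+0.2205, +0.9754)
n_6 = (-0.2710, +0.9626)
n_7 = (-0.8444, +0.5357)
  (0,1): δ = 140.37°  ·
  (0,2): δ = 101.60°  ·
  (0,3): δ = 49.25°  ✓
  (0,4): δ = 19.66°  ✓
  (0,5): δ = 63.43°  ✓
  (0,6): δ = 91.89°  ·
  (0,7): δ = 133.77°  ·
  (1,2): δ = 141.22°  ·
  (1,3): δ = 88.88°  ·
  (1,4): δ = 19.96°  ✓
  (1,5): δ = 23.80°  ✓
  (1,6): δ = 52.26°  ✓
  (1,7): δ = 94.14°  ·
  (2,3): δ = 127.66°  ·
  (2,4): δ = 58.74°  ✓
  (2,5): δ = 14.98°  ✓
  (2,6): δ = 13.48°  ✓
  (2,7): δ = 55.37°  ✓
  (3,4): δ = 111.08°  ·
  (3,5): δ = 67.32°  ✓
  (3,6): δ = 38.86°  ✓
  (3,7): δ = 3.02°  ✓
  (4,5): δ = 136.24°  ·
  (4,6): δ = 107.78°  ·
  (4,7): δ = 65.89°  ✓
  (5,6): δ = 151.54°  ·
  (5,7): δ = 109.65°  ·
  (6,7): δ = 138.12°  ·
antipodal pairs: 14

count = 14; pairs: (0,3), (0,4), (0,5), (1,4), (1,5), (1,6), (2,4), (2,5), (2,6), (2,7), (3,5), (3,6), (3,7), (4,7)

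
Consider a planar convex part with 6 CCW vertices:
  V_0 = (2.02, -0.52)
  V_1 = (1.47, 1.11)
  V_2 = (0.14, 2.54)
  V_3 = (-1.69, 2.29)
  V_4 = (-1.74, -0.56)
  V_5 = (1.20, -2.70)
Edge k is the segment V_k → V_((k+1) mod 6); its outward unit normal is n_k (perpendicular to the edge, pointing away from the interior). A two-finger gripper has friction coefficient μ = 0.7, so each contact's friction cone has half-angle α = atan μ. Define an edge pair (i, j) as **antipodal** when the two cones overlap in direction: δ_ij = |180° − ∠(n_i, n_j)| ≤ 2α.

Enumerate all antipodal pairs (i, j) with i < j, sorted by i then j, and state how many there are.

count = 7; pairs: (0,3), (0,4), (1,3), (1,4), (2,4), (2,5), (3,5)

α = atan 0.7 = 34.99°;  2α = 69.98°
n_0 = (+0.9475, +0.3197)
n_1 = (+0.7322, +0.6810)
n_2 = (-0.1354, +0.9908)
n_3 = (-0.9998, +0.0175)
n_4 = (-0.5885, -0.8085)
n_5 = (+0.9360, -0.3521)
  (0,1): δ = 155.72°  ·
  (0,2): δ = 100.87°  ·
  (0,3): δ = 19.65°  ✓
  (0,4): δ = 35.30°  ✓
  (0,5): δ = 140.74°  ·
  (1,2): δ = 125.15°  ·
  (1,3): δ = 43.93°  ✓
  (1,4): δ = 11.02°  ✓
  (1,5): δ = 116.46°  ·
  (2,3): δ = 98.78°  ·
  (2,4): δ = 43.83°  ✓
  (2,5): δ = 61.61°  ✓
  (3,4): δ = 125.05°  ·
  (3,5): δ = 19.61°  ✓
  (4,5): δ = 74.56°  ·
antipodal pairs: 7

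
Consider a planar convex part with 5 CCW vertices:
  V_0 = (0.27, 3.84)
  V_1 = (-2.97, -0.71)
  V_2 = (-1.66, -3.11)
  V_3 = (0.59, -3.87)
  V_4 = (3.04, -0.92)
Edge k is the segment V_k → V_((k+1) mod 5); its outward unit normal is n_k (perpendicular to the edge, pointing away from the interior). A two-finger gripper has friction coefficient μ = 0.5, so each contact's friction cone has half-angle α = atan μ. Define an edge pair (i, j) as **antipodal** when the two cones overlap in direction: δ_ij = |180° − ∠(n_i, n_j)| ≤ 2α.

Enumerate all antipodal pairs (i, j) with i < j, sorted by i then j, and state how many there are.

count = 3; pairs: (0,3), (1,4), (2,4)

α = atan 0.5 = 26.57°;  2α = 53.13°
n_0 = (-0.8146, +0.5801)
n_1 = (-0.8778, -0.4791)
n_2 = (-0.3200, -0.9474)
n_3 = (+0.7693, -0.6389)
n_4 = (+0.8643, +0.5030)
  (0,1): δ = 115.92°  ·
  (0,2): δ = 73.21°  ·
  (0,3): δ = 4.26°  ✓
  (0,4): δ = 65.65°  ·
  (1,2): δ = 137.29°  ·
  (1,3): δ = 68.34°  ·
  (1,4): δ = 1.57°  ✓
  (2,3): δ = 111.05°  ·
  (2,4): δ = 41.14°  ✓
  (3,4): δ = 110.09°  ·
antipodal pairs: 3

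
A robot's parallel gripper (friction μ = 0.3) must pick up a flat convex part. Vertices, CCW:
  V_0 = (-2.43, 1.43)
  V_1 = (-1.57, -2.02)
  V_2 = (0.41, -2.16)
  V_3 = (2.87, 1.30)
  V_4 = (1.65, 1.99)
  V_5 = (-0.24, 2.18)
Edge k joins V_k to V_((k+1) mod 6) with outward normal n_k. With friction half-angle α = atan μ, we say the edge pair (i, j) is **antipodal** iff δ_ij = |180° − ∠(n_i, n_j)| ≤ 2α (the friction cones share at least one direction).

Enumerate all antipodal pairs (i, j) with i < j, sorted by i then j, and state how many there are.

α = atan 0.3 = 16.70°;  2α = 33.40°
n_0 = (-0.9703, -0.2419)
n_1 = (-0.0705, -0.9975)
n_2 = (+0.8150, -0.5795)
n_3 = (+0.4923, +0.8704)
n_4 = (+0.1000, +0.9950)
n_5 = (-0.3240, +0.9461)
  (0,1): δ = 108.04°  ·
  (0,2): δ = 49.41°  ·
  (0,3): δ = 46.51°  ·
  (0,4): δ = 70.26°  ·
  (0,5): δ = 94.91°  ·
  (1,2): δ = 121.37°  ·
  (1,3): δ = 25.45°  ✓
  (1,4): δ = 1.70°  ✓
  (1,5): δ = 22.95°  ✓
  (2,3): δ = 84.08°  ·
  (2,4): δ = 60.33°  ·
  (2,5): δ = 35.68°  ·
  (3,4): δ = 156.25°  ·
  (3,5): δ = 131.60°  ·
  (4,5): δ = 155.35°  ·
antipodal pairs: 3

count = 3; pairs: (1,3), (1,4), (1,5)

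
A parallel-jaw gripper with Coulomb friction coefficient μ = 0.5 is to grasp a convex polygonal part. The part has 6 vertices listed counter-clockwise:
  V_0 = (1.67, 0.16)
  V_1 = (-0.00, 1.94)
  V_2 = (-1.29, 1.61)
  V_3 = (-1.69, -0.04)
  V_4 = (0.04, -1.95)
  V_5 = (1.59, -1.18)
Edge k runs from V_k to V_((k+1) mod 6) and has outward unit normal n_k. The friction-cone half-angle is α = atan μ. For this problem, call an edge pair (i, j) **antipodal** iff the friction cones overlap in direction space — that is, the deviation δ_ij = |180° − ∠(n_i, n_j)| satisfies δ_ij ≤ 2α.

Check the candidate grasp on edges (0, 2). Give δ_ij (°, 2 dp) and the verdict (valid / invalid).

α = atan 0.5 = 26.57°;  2α = 53.13°
edge 0: e_0 = (-1.67, +1.78);  n_0 = (+0.7293, +0.6842)
edge 2: e_2 = (-0.40, -1.65);  n_2 = (-0.9719, +0.2356)
∠(n_0, n_2) = 123.20°
δ = |180° − 123.20°| = 56.80°
56.80° > 2α = 53.13°  →  invalid

δ = 56.80°, invalid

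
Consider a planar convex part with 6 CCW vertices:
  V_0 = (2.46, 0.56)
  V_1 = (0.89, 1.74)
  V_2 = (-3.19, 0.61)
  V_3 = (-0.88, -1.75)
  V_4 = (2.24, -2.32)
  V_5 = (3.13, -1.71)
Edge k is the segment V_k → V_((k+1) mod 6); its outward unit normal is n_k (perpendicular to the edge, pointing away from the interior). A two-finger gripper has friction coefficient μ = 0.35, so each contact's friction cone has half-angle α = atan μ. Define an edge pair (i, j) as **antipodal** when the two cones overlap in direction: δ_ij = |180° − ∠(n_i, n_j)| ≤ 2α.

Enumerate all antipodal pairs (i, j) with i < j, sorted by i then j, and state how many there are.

α = atan 0.35 = 19.29°;  2α = 38.58°
n_0 = (+0.6008, +0.7994)
n_1 = (-0.2669, +0.9637)
n_2 = (-0.7146, -0.6995)
n_3 = (-0.1797, -0.9837)
n_4 = (+0.5653, -0.8249)
n_5 = (+0.9591, +0.2831)
  (0,1): δ = 127.59°  ·
  (0,2): δ = 8.69°  ✓
  (0,3): δ = 26.57°  ✓
  (0,4): δ = 71.35°  ·
  (0,5): δ = 143.37°  ·
  (1,2): δ = 61.09°  ·
  (1,3): δ = 25.83°  ✓
  (1,4): δ = 18.95°  ✓
  (1,5): δ = 90.96°  ·
  (2,3): δ = 144.74°  ·
  (2,4): δ = 99.96°  ·
  (2,5): δ = 27.94°  ✓
  (3,4): δ = 135.22°  ·
  (3,5): δ = 63.20°  ·
  (4,5): δ = 107.98°  ·
antipodal pairs: 5

count = 5; pairs: (0,2), (0,3), (1,3), (1,4), (2,5)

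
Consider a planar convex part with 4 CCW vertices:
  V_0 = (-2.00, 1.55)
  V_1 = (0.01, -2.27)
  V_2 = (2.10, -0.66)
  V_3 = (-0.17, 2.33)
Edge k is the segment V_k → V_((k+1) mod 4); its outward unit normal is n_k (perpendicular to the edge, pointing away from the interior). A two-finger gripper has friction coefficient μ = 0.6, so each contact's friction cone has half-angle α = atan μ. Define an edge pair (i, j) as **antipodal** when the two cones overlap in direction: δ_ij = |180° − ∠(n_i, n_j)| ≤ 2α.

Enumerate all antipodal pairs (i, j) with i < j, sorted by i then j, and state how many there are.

α = atan 0.6 = 30.96°;  2α = 61.93°
n_0 = (-0.8850, -0.4657)
n_1 = (+0.6103, -0.7922)
n_2 = (+0.7965, +0.6047)
n_3 = (-0.3921, +0.9199)
  (0,1): δ = 80.14°  ·
  (0,2): δ = 9.45°  ✓
  (0,3): δ = 85.33°  ·
  (1,2): δ = 90.40°  ·
  (1,3): δ = 14.52°  ✓
  (2,3): δ = 104.12°  ·
antipodal pairs: 2

count = 2; pairs: (0,2), (1,3)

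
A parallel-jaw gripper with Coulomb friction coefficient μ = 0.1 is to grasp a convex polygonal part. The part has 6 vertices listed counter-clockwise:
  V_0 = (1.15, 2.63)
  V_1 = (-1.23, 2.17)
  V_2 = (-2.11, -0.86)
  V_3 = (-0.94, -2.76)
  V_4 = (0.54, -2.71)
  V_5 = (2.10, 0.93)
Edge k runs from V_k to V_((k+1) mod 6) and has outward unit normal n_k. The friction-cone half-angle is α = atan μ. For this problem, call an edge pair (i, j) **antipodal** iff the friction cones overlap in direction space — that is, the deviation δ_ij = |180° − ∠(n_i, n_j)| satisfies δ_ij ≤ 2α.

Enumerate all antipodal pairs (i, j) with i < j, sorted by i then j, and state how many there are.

α = atan 0.1 = 5.71°;  2α = 11.42°
n_0 = (-0.1898, +0.9818)
n_1 = (-0.9603, +0.2789)
n_2 = (-0.8515, -0.5243)
n_3 = (+0.0338, -0.9994)
n_4 = (+0.9191, -0.3939)
n_5 = (+0.8729, +0.4878)
  (0,1): δ = 117.13°  ·
  (0,2): δ = 69.31°  ·
  (0,3): δ = 9.00°  ✓
  (0,4): δ = 55.86°  ·
  (0,5): δ = 108.26°  ·
  (1,2): δ = 132.18°  ·
  (1,3): δ = 71.87°  ·
  (1,4): δ = 7.00°  ✓
  (1,5): δ = 45.39°  ·
  (2,3): δ = 119.69°  ·
  (2,4): δ = 54.82°  ·
  (2,5): δ = 2.43°  ✓
  (3,4): δ = 115.13°  ·
  (3,5): δ = 62.74°  ·
  (4,5): δ = 127.60°  ·
antipodal pairs: 3

count = 3; pairs: (0,3), (1,4), (2,5)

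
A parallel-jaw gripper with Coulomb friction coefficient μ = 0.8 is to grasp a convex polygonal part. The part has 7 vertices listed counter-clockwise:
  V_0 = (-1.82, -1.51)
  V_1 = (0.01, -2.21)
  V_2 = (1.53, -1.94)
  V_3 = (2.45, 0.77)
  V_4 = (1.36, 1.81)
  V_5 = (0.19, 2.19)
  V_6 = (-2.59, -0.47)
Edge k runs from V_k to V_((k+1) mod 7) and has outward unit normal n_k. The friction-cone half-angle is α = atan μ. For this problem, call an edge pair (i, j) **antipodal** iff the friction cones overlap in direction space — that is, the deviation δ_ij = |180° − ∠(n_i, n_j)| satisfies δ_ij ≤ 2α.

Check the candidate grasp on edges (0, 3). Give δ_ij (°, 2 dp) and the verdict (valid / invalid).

α = atan 0.8 = 38.66°;  2α = 77.32°
edge 0: e_0 = (+1.83, -0.70);  n_0 = (-0.3573, -0.9340)
edge 3: e_3 = (-1.09, +1.04);  n_3 = (+0.6903, +0.7235)
∠(n_0, n_3) = 157.28°
δ = |180° − 157.28°| = 22.72°
22.72° ≤ 2α = 77.32°  →  valid

δ = 22.72°, valid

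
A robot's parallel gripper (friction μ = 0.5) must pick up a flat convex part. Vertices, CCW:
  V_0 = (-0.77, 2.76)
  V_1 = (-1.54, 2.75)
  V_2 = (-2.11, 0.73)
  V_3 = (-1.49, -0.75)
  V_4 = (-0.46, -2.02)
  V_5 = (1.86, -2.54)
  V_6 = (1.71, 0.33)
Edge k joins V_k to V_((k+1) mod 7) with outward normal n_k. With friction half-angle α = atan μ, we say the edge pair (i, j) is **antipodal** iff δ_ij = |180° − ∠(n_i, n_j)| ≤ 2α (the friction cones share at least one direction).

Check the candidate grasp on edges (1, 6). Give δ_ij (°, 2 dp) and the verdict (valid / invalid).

δ = 61.34°, invalid

α = atan 0.5 = 26.57°;  2α = 53.13°
edge 1: e_1 = (-0.57, -2.02);  n_1 = (-0.9624, +0.2716)
edge 6: e_6 = (-2.48, +2.43);  n_6 = (+0.6999, +0.7143)
∠(n_1, n_6) = 118.66°
δ = |180° − 118.66°| = 61.34°
61.34° > 2α = 53.13°  →  invalid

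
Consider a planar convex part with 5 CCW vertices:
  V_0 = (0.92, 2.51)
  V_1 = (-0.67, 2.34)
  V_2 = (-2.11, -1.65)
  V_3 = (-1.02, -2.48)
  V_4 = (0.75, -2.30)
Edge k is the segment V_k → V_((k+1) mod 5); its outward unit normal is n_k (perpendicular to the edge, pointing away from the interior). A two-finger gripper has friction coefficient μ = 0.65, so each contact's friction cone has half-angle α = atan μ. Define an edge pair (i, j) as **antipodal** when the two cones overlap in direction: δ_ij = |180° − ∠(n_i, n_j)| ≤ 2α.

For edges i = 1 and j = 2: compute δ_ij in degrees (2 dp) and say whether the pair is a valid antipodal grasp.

α = atan 0.65 = 33.02°;  2α = 66.05°
edge 1: e_1 = (-1.44, -3.99);  n_1 = (-0.9406, +0.3395)
edge 2: e_2 = (+1.09, -0.83);  n_2 = (-0.6058, -0.7956)
∠(n_1, n_2) = 72.56°
δ = |180° − 72.56°| = 107.44°
107.44° > 2α = 66.05°  →  invalid

δ = 107.44°, invalid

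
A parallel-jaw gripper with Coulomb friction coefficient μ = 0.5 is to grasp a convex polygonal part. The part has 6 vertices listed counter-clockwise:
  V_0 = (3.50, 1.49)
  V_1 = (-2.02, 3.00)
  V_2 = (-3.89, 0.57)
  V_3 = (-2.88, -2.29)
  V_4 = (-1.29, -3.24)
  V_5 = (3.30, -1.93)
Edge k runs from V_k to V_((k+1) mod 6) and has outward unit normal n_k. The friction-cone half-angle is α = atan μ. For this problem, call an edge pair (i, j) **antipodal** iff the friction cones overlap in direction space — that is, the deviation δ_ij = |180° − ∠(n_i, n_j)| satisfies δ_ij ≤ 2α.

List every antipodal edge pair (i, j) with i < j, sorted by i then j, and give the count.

α = atan 0.5 = 26.57°;  2α = 53.13°
n_0 = (+0.2639, +0.9646)
n_1 = (-0.7925, +0.6099)
n_2 = (-0.9429, -0.3330)
n_3 = (-0.5129, -0.8584)
n_4 = (+0.2744, -0.9616)
n_5 = (+0.9983, -0.0584)
  (0,1): δ = 112.28°  ·
  (0,2): δ = 55.25°  ·
  (0,3): δ = 15.56°  ✓
  (0,4): δ = 31.23°  ✓
  (0,5): δ = 101.95°  ·
  (1,2): δ = 122.97°  ·
  (1,3): δ = 83.28°  ·
  (1,4): δ = 36.49°  ✓
  (1,5): δ = 34.23°  ✓
  (2,3): δ = 140.31°  ·
  (2,4): δ = 93.52°  ·
  (2,5): δ = 22.80°  ✓
  (3,4): δ = 133.21°  ·
  (3,5): δ = 62.49°  ·
  (4,5): δ = 109.28°  ·
antipodal pairs: 5

count = 5; pairs: (0,3), (0,4), (1,4), (1,5), (2,5)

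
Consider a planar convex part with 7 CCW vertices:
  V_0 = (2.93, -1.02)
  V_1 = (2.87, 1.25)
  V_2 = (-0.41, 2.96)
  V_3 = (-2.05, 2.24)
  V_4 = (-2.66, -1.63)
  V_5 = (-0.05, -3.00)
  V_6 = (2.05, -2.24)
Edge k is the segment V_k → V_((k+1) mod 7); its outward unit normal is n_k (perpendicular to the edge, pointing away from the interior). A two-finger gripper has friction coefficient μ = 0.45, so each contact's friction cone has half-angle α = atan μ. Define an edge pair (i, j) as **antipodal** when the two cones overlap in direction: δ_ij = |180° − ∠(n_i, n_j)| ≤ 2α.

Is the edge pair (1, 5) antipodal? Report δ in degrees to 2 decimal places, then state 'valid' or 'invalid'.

α = atan 0.45 = 24.23°;  2α = 48.46°
edge 1: e_1 = (-3.28, +1.71);  n_1 = (+0.4623, +0.8867)
edge 5: e_5 = (+2.10, +0.76);  n_5 = (+0.3403, -0.9403)
∠(n_1, n_5) = 132.57°
δ = |180° − 132.57°| = 47.43°
47.43° ≤ 2α = 48.46°  →  valid

δ = 47.43°, valid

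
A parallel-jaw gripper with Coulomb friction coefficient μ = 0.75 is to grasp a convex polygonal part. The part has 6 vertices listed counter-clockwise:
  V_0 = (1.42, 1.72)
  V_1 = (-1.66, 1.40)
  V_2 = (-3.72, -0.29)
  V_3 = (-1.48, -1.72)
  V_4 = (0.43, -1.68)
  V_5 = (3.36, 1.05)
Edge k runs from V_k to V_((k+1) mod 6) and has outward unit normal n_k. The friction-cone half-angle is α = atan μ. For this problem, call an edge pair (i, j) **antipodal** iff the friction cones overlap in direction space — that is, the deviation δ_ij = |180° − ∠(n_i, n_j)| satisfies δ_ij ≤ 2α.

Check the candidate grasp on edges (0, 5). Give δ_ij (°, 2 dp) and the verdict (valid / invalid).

δ = 155.02°, invalid

α = atan 0.75 = 36.87°;  2α = 73.74°
edge 0: e_0 = (-3.08, -0.32);  n_0 = (-0.1033, +0.9946)
edge 5: e_5 = (-1.94, +0.67);  n_5 = (+0.3264, +0.9452)
∠(n_0, n_5) = 24.98°
δ = |180° − 24.98°| = 155.02°
155.02° > 2α = 73.74°  →  invalid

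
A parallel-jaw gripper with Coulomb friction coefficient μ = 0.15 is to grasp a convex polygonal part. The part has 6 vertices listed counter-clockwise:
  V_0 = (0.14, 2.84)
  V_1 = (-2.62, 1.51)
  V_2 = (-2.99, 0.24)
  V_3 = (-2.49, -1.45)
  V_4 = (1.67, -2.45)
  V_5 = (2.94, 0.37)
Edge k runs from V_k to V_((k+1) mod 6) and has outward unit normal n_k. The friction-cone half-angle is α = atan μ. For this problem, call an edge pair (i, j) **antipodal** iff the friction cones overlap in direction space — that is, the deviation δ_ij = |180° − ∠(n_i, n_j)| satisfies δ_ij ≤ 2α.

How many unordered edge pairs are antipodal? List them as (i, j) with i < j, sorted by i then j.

α = atan 0.15 = 8.53°;  2α = 17.06°
n_0 = (-0.4341, +0.9009)
n_1 = (-0.9601, +0.2797)
n_2 = (-0.9589, -0.2837)
n_3 = (-0.2337, -0.9723)
n_4 = (+0.9118, -0.4106)
n_5 = (+0.6615, +0.7499)
  (0,1): δ = 131.97°  ·
  (0,2): δ = 99.25°  ·
  (0,3): δ = 39.25°  ·
  (0,4): δ = 40.03°  ·
  (0,5): δ = 112.85°  ·
  (1,2): δ = 147.28°  ·
  (1,3): δ = 87.27°  ·
  (1,4): δ = 8.00°  ✓
  (1,5): δ = 64.83°  ·
  (2,3): δ = 120.00°  ·
  (2,4): δ = 40.73°  ·
  (2,5): δ = 32.10°  ·
  (3,4): δ = 100.73°  ·
  (3,5): δ = 27.90°  ·
  (4,5): δ = 107.17°  ·
antipodal pairs: 1

count = 1; pairs: (1,4)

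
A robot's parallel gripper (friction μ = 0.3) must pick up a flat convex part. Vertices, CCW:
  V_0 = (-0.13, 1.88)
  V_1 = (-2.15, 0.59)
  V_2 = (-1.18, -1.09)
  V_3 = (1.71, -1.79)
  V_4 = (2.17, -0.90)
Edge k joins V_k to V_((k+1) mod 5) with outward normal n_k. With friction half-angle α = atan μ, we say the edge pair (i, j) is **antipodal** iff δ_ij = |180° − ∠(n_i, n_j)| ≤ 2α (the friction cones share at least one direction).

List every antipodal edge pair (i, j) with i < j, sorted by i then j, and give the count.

count = 2; pairs: (0,3), (1,4)

α = atan 0.3 = 16.70°;  2α = 33.40°
n_0 = (-0.5382, +0.8428)
n_1 = (-0.8660, -0.5000)
n_2 = (-0.2354, -0.9719)
n_3 = (+0.8884, -0.4592)
n_4 = (+0.7705, +0.6375)
  (0,1): δ = 92.56°  ·
  (0,2): δ = 46.18°  ·
  (0,3): δ = 30.10°  ✓
  (0,4): δ = 97.04°  ·
  (1,2): δ = 133.62°  ·
  (1,3): δ = 57.33°  ·
  (1,4): δ = 9.60°  ✓
  (2,3): δ = 103.72°  ·
  (2,4): δ = 36.78°  ·
  (3,4): δ = 113.07°  ·
antipodal pairs: 2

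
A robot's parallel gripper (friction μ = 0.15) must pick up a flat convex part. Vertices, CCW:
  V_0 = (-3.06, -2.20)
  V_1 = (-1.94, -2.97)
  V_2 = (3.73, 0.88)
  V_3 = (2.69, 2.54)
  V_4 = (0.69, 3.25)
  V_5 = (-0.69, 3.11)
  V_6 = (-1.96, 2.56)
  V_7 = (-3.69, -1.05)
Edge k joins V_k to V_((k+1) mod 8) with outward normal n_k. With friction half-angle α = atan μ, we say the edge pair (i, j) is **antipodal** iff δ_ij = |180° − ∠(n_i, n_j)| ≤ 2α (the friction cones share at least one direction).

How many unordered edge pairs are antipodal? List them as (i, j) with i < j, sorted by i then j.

count = 3; pairs: (0,3), (1,5), (2,7)

α = atan 0.15 = 8.53°;  2α = 17.06°
n_0 = (-0.5665, -0.8240)
n_1 = (+0.5618, -0.8273)
n_2 = (+0.8474, +0.5309)
n_3 = (+0.3345, +0.9424)
n_4 = (-0.1009, +0.9949)
n_5 = (-0.3974, +0.9176)
n_6 = (-0.9018, +0.4322)
n_7 = (-0.8770, -0.4805)
  (0,1): δ = 111.31°  ·
  (0,2): δ = 23.42°  ·
  (0,3): δ = 14.96°  ✓
  (0,4): δ = 40.30°  ·
  (0,5): δ = 57.92°  ·
  (0,6): δ = 98.90°  ·
  (0,7): δ = 153.22°  ·
  (1,2): δ = 92.11°  ·
  (1,3): δ = 53.72°  ·
  (1,4): δ = 28.38°  ·
  (1,5): δ = 10.76°  ✓
  (1,6): δ = 30.22°  ·
  (1,7): δ = 84.54°  ·
  (2,3): δ = 141.61°  ·
  (2,4): δ = 116.27°  ·
  (2,5): δ = 98.65°  ·
  (2,6): δ = 57.67°  ·
  (2,7): δ = 3.35°  ✓
  (3,4): δ = 154.66°  ·
  (3,5): δ = 137.04°  ·
  (3,6): δ = 96.06°  ·
  (3,7): δ = 41.74°  ·
  (4,5): δ = 162.38°  ·
  (4,6): δ = 121.40°  ·
  (4,7): δ = 67.08°  ·
  (5,6): δ = 139.02°  ·
  (5,7): δ = 84.70°  ·
  (6,7): δ = 125.68°  ·
antipodal pairs: 3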